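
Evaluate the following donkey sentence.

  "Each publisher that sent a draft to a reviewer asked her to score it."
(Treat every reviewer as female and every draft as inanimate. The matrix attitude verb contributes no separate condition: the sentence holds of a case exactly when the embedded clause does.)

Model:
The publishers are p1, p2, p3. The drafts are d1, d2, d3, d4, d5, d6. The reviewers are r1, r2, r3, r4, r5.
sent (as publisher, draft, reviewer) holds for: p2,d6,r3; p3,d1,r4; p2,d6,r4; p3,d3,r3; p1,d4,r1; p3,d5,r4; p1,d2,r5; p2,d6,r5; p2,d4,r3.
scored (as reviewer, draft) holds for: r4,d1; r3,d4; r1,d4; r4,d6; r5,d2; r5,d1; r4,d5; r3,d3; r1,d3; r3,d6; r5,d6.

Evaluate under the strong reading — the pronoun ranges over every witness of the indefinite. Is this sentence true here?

"her" takes "a reviewer" as antecedent and "it" takes "a draft"; both are donkey pronouns co-varying with the restrictor.
Strong reading: for every (p,d,r) with sent(p,d,r), scored(r,d).
Restrictor triples: (p1,d2,r5)→scored(r5,d2) ✓  (p1,d4,r1)→scored(r1,d4) ✓  (p2,d4,r3)→scored(r3,d4) ✓  (p2,d6,r3)→scored(r3,d6) ✓  (p2,d6,r4)→scored(r4,d6) ✓  (p2,d6,r5)→scored(r5,d6) ✓  (p3,d1,r4)→scored(r4,d1) ✓  (p3,d3,r3)→scored(r3,d3) ✓  (p3,d5,r4)→scored(r4,d5) ✓
Every restrictor triple satisfies the scope.

True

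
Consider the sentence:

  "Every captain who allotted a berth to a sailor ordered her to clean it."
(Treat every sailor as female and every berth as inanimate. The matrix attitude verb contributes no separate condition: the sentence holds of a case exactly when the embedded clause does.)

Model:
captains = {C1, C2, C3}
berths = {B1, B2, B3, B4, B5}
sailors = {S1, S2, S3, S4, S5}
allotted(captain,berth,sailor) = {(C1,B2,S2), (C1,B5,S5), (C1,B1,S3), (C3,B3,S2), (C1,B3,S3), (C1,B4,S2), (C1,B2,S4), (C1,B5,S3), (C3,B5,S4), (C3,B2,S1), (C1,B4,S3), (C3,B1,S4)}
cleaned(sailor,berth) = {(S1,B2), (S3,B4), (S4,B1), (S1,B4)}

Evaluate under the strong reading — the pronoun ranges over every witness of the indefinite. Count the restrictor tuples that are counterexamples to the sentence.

"her" takes "a sailor" as antecedent and "it" takes "a berth"; both are donkey pronouns co-varying with the restrictor.
Strong reading: for every (c,b,s) with allotted(c,b,s), cleaned(s,b).
Restrictor triples: (C1,B1,S3)→cleaned(S3,B1) ✗  (C1,B2,S2)→cleaned(S2,B2) ✗  (C1,B2,S4)→cleaned(S4,B2) ✗  (C1,B3,S3)→cleaned(S3,B3) ✗  (C1,B4,S2)→cleaned(S2,B4) ✗  (C1,B4,S3)→cleaned(S3,B4) ✓  (C1,B5,S3)→cleaned(S3,B5) ✗  (C1,B5,S5)→cleaned(S5,B5) ✗  (C3,B1,S4)→cleaned(S4,B1) ✓  (C3,B2,S1)→cleaned(S1,B2) ✓  (C3,B3,S2)→cleaned(S2,B3) ✗  (C3,B5,S4)→cleaned(S4,B5) ✗
Counterexamples (restrictor triples failing the scope): 9.

9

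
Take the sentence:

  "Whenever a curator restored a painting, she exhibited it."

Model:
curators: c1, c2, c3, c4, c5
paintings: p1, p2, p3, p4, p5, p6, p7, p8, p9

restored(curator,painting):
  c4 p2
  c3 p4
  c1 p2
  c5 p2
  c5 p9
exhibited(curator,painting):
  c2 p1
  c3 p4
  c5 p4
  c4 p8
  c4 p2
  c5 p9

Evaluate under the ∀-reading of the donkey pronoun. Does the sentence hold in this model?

"it" takes "a painting" as antecedent — a donkey pronoun bound across the clause boundary.
Strong reading: for every (c,p) with restored(c,p), exhibited(c,p).
Restrictor pairs: (c1,p2) ✗  (c3,p4) ✓  (c4,p2) ✓  (c5,p2) ✗  (c5,p9) ✓
Counterexample: (c1,p2) is in restored but fails the scope.

False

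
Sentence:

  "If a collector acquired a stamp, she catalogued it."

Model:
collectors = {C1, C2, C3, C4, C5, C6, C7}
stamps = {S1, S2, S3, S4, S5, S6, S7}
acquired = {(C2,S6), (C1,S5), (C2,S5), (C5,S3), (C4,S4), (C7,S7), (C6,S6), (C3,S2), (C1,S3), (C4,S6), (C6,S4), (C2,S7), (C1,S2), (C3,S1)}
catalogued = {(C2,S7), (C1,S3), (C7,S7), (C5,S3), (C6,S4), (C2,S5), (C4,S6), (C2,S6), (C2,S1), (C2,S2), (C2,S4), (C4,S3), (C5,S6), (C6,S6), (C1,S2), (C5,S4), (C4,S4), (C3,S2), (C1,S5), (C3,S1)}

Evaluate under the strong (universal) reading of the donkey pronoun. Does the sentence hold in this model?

"it" takes "a stamp" as antecedent — a donkey pronoun bound across the clause boundary.
Strong reading: for every (c,s) with acquired(c,s), catalogued(c,s).
Restrictor pairs: (C1,S2) ✓  (C1,S3) ✓  (C1,S5) ✓  (C2,S5) ✓  (C2,S6) ✓  (C2,S7) ✓  (C3,S1) ✓  (C3,S2) ✓  (C4,S4) ✓  (C4,S6) ✓  (C5,S3) ✓  (C6,S4) ✓  (C6,S6) ✓  (C7,S7) ✓
Every restrictor pair satisfies the scope.

True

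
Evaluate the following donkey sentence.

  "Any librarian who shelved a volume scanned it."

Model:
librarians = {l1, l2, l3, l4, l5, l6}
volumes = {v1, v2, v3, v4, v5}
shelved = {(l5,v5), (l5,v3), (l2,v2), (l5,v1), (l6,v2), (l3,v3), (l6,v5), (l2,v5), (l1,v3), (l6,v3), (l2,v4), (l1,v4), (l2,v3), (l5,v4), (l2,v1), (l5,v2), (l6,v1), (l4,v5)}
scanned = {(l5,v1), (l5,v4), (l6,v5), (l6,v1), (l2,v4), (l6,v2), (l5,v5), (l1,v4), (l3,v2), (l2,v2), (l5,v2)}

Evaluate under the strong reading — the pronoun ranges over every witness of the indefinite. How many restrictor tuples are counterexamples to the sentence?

"it" takes "a volume" as antecedent — a donkey pronoun bound across the clause boundary.
Strong reading: for every (l,v) with shelved(l,v), scanned(l,v).
Restrictor pairs: (l1,v3) ✗  (l1,v4) ✓  (l2,v1) ✗  (l2,v2) ✓  (l2,v3) ✗  (l2,v4) ✓  (l2,v5) ✗  (l3,v3) ✗  (l4,v5) ✗  (l5,v1) ✓  (l5,v2) ✓  (l5,v3) ✗  (l5,v4) ✓  (l5,v5) ✓  (l6,v1) ✓  (l6,v2) ✓  (l6,v3) ✗  (l6,v5) ✓
Counterexamples (restrictor pairs failing the scope): 8.

8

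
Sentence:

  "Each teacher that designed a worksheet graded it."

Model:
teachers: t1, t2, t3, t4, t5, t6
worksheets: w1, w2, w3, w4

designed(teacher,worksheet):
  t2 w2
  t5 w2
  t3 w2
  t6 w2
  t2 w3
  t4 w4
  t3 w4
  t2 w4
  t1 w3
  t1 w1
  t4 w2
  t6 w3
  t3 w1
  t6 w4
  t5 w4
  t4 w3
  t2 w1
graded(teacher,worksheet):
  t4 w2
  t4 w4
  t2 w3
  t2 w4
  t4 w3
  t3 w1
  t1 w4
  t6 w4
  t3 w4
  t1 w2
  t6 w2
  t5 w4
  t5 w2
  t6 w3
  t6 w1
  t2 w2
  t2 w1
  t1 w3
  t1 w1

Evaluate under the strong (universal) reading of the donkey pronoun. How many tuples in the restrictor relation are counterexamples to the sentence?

"it" takes "a worksheet" as antecedent — a donkey pronoun bound across the clause boundary.
Strong reading: for every (t,w) with designed(t,w), graded(t,w).
Restrictor pairs: (t1,w1) ✓  (t1,w3) ✓  (t2,w1) ✓  (t2,w2) ✓  (t2,w3) ✓  (t2,w4) ✓  (t3,w1) ✓  (t3,w2) ✗  (t3,w4) ✓  (t4,w2) ✓  (t4,w3) ✓  (t4,w4) ✓  (t5,w2) ✓  (t5,w4) ✓  (t6,w2) ✓  (t6,w3) ✓  (t6,w4) ✓
Counterexamples (restrictor pairs failing the scope): 1.

1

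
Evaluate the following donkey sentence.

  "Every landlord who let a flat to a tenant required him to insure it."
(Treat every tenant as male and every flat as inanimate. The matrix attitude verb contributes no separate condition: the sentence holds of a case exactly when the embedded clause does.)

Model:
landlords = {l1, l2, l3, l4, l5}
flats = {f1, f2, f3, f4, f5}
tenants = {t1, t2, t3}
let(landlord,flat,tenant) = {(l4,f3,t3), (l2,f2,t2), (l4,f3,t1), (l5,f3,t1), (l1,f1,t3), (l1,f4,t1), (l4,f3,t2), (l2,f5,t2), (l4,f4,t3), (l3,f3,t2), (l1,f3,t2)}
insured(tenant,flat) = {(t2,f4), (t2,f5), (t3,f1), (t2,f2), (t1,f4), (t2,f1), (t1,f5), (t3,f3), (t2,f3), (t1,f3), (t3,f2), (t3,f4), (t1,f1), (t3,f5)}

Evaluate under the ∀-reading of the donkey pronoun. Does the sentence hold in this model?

True

"him" takes "a tenant" as antecedent and "it" takes "a flat"; both are donkey pronouns co-varying with the restrictor.
Strong reading: for every (l,f,t) with let(l,f,t), insured(t,f).
Restrictor triples: (l1,f1,t3)→insured(t3,f1) ✓  (l1,f3,t2)→insured(t2,f3) ✓  (l1,f4,t1)→insured(t1,f4) ✓  (l2,f2,t2)→insured(t2,f2) ✓  (l2,f5,t2)→insured(t2,f5) ✓  (l3,f3,t2)→insured(t2,f3) ✓  (l4,f3,t1)→insured(t1,f3) ✓  (l4,f3,t2)→insured(t2,f3) ✓  (l4,f3,t3)→insured(t3,f3) ✓  (l4,f4,t3)→insured(t3,f4) ✓  (l5,f3,t1)→insured(t1,f3) ✓
Every restrictor triple satisfies the scope.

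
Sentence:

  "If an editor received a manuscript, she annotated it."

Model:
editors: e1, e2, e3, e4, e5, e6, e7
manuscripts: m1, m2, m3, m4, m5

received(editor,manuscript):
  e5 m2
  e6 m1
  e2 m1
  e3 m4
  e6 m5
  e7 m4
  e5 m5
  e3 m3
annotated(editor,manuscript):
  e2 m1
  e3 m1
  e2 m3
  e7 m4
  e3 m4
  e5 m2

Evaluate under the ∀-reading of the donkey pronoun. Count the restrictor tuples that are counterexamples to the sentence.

"it" takes "a manuscript" as antecedent — a donkey pronoun bound across the clause boundary.
Strong reading: for every (e,m) with received(e,m), annotated(e,m).
Restrictor pairs: (e2,m1) ✓  (e3,m3) ✗  (e3,m4) ✓  (e5,m2) ✓  (e5,m5) ✗  (e6,m1) ✗  (e6,m5) ✗  (e7,m4) ✓
Counterexamples (restrictor pairs failing the scope): 4.

4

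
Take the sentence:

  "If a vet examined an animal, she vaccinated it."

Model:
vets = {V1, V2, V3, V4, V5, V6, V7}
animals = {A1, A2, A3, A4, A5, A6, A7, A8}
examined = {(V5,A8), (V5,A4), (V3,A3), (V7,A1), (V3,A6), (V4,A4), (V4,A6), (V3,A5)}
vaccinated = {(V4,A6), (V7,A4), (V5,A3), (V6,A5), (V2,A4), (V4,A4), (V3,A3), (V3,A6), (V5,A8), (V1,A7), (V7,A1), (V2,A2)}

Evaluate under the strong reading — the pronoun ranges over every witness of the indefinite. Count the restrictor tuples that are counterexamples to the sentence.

"it" takes "an animal" as antecedent — a donkey pronoun bound across the clause boundary.
Strong reading: for every (v,a) with examined(v,a), vaccinated(v,a).
Restrictor pairs: (V3,A3) ✓  (V3,A5) ✗  (V3,A6) ✓  (V4,A4) ✓  (V4,A6) ✓  (V5,A4) ✗  (V5,A8) ✓  (V7,A1) ✓
Counterexamples (restrictor pairs failing the scope): 2.

2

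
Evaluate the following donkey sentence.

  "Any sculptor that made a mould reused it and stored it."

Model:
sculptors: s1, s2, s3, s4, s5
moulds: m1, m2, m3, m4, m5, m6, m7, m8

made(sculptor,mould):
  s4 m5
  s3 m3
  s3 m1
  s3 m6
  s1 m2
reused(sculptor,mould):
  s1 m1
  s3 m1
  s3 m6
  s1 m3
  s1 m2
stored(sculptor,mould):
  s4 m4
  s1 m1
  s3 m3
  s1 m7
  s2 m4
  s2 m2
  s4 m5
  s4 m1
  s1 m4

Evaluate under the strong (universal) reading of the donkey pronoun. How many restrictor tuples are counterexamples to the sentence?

"it" takes "a mould" as antecedent — a donkey pronoun bound across the clause boundary.
Strong reading: for every (s,m) with made(s,m), reused(s,m) ∧ stored(s,m).
Restrictor pairs: (s1,m2) ✗  (s3,m1) ✗  (s3,m3) ✗  (s3,m6) ✗  (s4,m5) ✗
Counterexamples (restrictor pairs failing the scope): 5.

5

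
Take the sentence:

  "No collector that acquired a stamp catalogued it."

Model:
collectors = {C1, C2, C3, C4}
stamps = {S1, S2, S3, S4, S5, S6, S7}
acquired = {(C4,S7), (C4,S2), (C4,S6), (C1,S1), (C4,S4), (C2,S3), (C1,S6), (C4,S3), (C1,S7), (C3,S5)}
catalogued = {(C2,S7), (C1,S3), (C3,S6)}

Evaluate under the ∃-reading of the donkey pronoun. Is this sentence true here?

"it" takes "a stamp" as antecedent — a donkey pronoun bound across the clause boundary.
Truth condition: for no (c,s) with acquired(c,s) does catalogued(c,s) hold.
Restrictor pairs — does the scope hold? (C1,S1):fails  (C1,S6):fails  (C1,S7):fails  (C2,S3):fails  (C3,S5):fails  (C4,S2):fails  (C4,S3):fails  (C4,S4):fails  (C4,S6):fails  (C4,S7):fails
Scope holds for no restrictor pair, so the sentence is true.

True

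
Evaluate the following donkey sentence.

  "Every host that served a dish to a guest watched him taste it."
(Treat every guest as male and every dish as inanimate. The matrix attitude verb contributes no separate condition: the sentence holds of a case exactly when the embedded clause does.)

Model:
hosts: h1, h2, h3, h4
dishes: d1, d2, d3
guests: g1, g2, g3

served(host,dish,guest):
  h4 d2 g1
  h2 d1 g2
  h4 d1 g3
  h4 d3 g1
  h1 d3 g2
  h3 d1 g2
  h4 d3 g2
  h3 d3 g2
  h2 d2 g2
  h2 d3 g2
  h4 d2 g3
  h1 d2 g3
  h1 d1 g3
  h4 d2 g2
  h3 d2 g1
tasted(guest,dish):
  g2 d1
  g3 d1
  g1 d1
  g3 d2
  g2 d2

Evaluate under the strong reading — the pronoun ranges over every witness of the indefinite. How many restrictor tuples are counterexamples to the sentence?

7

"him" takes "a guest" as antecedent and "it" takes "a dish"; both are donkey pronouns co-varying with the restrictor.
Strong reading: for every (h,d,g) with served(h,d,g), tasted(g,d).
Restrictor triples: (h1,d1,g3)→tasted(g3,d1) ✓  (h1,d2,g3)→tasted(g3,d2) ✓  (h1,d3,g2)→tasted(g2,d3) ✗  (h2,d1,g2)→tasted(g2,d1) ✓  (h2,d2,g2)→tasted(g2,d2) ✓  (h2,d3,g2)→tasted(g2,d3) ✗  (h3,d1,g2)→tasted(g2,d1) ✓  (h3,d2,g1)→tasted(g1,d2) ✗  (h3,d3,g2)→tasted(g2,d3) ✗  (h4,d1,g3)→tasted(g3,d1) ✓  (h4,d2,g1)→tasted(g1,d2) ✗  (h4,d2,g2)→tasted(g2,d2) ✓  (h4,d2,g3)→tasted(g3,d2) ✓  (h4,d3,g1)→tasted(g1,d3) ✗  (h4,d3,g2)→tasted(g2,d3) ✗
Counterexamples (restrictor triples failing the scope): 7.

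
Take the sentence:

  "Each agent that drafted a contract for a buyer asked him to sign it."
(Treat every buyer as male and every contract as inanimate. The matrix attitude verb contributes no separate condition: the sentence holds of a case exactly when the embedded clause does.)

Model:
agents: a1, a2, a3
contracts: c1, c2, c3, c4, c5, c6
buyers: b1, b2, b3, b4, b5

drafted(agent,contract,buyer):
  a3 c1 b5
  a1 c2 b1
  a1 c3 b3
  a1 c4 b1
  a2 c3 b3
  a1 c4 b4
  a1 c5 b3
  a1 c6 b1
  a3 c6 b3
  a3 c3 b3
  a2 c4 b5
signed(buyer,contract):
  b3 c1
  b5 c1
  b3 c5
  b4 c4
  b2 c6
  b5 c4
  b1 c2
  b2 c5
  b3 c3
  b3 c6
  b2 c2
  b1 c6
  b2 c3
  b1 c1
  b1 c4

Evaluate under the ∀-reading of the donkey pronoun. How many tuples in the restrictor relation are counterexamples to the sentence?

"him" takes "a buyer" as antecedent and "it" takes "a contract"; both are donkey pronouns co-varying with the restrictor.
Strong reading: for every (a,c,b) with drafted(a,c,b), signed(b,c).
Restrictor triples: (a1,c2,b1)→signed(b1,c2) ✓  (a1,c3,b3)→signed(b3,c3) ✓  (a1,c4,b1)→signed(b1,c4) ✓  (a1,c4,b4)→signed(b4,c4) ✓  (a1,c5,b3)→signed(b3,c5) ✓  (a1,c6,b1)→signed(b1,c6) ✓  (a2,c3,b3)→signed(b3,c3) ✓  (a2,c4,b5)→signed(b5,c4) ✓  (a3,c1,b5)→signed(b5,c1) ✓  (a3,c3,b3)→signed(b3,c3) ✓  (a3,c6,b3)→signed(b3,c6) ✓
Counterexamples (restrictor triples failing the scope): 0.

0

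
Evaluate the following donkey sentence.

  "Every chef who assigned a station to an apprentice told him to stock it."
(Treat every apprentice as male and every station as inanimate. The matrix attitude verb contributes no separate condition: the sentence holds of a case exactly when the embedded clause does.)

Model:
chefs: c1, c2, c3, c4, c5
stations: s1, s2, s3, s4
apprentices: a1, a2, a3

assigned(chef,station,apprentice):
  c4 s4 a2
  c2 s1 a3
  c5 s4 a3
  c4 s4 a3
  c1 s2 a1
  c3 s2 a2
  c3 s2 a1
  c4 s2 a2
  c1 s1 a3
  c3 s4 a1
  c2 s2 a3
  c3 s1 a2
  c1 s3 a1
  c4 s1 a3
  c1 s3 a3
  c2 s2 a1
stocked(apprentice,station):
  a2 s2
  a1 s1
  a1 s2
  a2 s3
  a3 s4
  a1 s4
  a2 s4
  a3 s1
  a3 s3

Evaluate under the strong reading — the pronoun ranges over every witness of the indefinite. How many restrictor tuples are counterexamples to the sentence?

"him" takes "an apprentice" as antecedent and "it" takes "a station"; both are donkey pronouns co-varying with the restrictor.
Strong reading: for every (c,s,a) with assigned(c,s,a), stocked(a,s).
Restrictor triples: (c1,s1,a3)→stocked(a3,s1) ✓  (c1,s2,a1)→stocked(a1,s2) ✓  (c1,s3,a1)→stocked(a1,s3) ✗  (c1,s3,a3)→stocked(a3,s3) ✓  (c2,s1,a3)→stocked(a3,s1) ✓  (c2,s2,a1)→stocked(a1,s2) ✓  (c2,s2,a3)→stocked(a3,s2) ✗  (c3,s1,a2)→stocked(a2,s1) ✗  (c3,s2,a1)→stocked(a1,s2) ✓  (c3,s2,a2)→stocked(a2,s2) ✓  (c3,s4,a1)→stocked(a1,s4) ✓  (c4,s1,a3)→stocked(a3,s1) ✓  (c4,s2,a2)→stocked(a2,s2) ✓  (c4,s4,a2)→stocked(a2,s4) ✓  (c4,s4,a3)→stocked(a3,s4) ✓  (c5,s4,a3)→stocked(a3,s4) ✓
Counterexamples (restrictor triples failing the scope): 3.

3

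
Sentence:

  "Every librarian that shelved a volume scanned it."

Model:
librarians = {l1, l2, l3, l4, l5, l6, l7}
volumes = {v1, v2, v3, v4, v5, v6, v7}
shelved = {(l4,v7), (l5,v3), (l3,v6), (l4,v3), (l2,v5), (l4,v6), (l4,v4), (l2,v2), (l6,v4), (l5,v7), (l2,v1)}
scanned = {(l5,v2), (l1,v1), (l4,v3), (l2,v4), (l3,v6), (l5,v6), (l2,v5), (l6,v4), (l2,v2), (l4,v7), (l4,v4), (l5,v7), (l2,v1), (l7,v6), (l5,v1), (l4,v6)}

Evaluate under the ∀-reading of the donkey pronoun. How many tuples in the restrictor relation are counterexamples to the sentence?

1

"it" takes "a volume" as antecedent — a donkey pronoun bound across the clause boundary.
Strong reading: for every (l,v) with shelved(l,v), scanned(l,v).
Restrictor pairs: (l2,v1) ✓  (l2,v2) ✓  (l2,v5) ✓  (l3,v6) ✓  (l4,v3) ✓  (l4,v4) ✓  (l4,v6) ✓  (l4,v7) ✓  (l5,v3) ✗  (l5,v7) ✓  (l6,v4) ✓
Counterexamples (restrictor pairs failing the scope): 1.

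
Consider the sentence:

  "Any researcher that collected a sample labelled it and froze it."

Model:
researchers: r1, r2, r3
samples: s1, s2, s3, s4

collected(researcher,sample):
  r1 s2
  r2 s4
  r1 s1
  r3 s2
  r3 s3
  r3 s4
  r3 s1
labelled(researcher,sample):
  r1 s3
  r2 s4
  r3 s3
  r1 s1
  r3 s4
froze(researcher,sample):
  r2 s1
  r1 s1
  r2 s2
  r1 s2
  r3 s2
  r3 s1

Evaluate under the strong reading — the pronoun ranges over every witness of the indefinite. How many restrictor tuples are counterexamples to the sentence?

"it" takes "a sample" as antecedent — a donkey pronoun bound across the clause boundary.
Strong reading: for every (r,s) with collected(r,s), labelled(r,s) ∧ froze(r,s).
Restrictor pairs: (r1,s1) ✓  (r1,s2) ✗  (r2,s4) ✗  (r3,s1) ✗  (r3,s2) ✗  (r3,s3) ✗  (r3,s4) ✗
Counterexamples (restrictor pairs failing the scope): 6.

6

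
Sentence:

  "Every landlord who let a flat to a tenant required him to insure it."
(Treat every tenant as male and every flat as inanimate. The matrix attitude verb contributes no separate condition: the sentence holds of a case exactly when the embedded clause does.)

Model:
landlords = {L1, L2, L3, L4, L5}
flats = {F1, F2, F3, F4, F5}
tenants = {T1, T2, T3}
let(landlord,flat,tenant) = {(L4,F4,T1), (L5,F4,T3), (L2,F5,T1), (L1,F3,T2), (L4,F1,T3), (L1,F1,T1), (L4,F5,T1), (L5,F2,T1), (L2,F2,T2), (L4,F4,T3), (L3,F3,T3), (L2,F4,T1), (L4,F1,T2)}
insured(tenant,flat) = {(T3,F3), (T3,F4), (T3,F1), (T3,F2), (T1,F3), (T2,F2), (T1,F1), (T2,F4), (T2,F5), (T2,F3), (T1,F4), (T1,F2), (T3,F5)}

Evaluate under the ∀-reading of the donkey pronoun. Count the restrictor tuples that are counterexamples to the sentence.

3

"him" takes "a tenant" as antecedent and "it" takes "a flat"; both are donkey pronouns co-varying with the restrictor.
Strong reading: for every (l,f,t) with let(l,f,t), insured(t,f).
Restrictor triples: (L1,F1,T1)→insured(T1,F1) ✓  (L1,F3,T2)→insured(T2,F3) ✓  (L2,F2,T2)→insured(T2,F2) ✓  (L2,F4,T1)→insured(T1,F4) ✓  (L2,F5,T1)→insured(T1,F5) ✗  (L3,F3,T3)→insured(T3,F3) ✓  (L4,F1,T2)→insured(T2,F1) ✗  (L4,F1,T3)→insured(T3,F1) ✓  (L4,F4,T1)→insured(T1,F4) ✓  (L4,F4,T3)→insured(T3,F4) ✓  (L4,F5,T1)→insured(T1,F5) ✗  (L5,F2,T1)→insured(T1,F2) ✓  (L5,F4,T3)→insured(T3,F4) ✓
Counterexamples (restrictor triples failing the scope): 3.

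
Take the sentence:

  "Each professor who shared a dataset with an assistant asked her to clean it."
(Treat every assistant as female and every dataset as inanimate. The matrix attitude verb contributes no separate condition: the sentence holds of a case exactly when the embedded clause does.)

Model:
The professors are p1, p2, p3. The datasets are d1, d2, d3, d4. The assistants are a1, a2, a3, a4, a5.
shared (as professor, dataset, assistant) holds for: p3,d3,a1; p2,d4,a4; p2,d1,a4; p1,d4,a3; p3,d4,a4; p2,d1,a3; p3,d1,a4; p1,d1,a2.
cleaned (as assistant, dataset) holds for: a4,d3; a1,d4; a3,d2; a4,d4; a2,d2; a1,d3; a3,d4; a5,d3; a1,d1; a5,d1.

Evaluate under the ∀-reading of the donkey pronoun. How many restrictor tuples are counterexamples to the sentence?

4

"her" takes "an assistant" as antecedent and "it" takes "a dataset"; both are donkey pronouns co-varying with the restrictor.
Strong reading: for every (p,d,a) with shared(p,d,a), cleaned(a,d).
Restrictor triples: (p1,d1,a2)→cleaned(a2,d1) ✗  (p1,d4,a3)→cleaned(a3,d4) ✓  (p2,d1,a3)→cleaned(a3,d1) ✗  (p2,d1,a4)→cleaned(a4,d1) ✗  (p2,d4,a4)→cleaned(a4,d4) ✓  (p3,d1,a4)→cleaned(a4,d1) ✗  (p3,d3,a1)→cleaned(a1,d3) ✓  (p3,d4,a4)→cleaned(a4,d4) ✓
Counterexamples (restrictor triples failing the scope): 4.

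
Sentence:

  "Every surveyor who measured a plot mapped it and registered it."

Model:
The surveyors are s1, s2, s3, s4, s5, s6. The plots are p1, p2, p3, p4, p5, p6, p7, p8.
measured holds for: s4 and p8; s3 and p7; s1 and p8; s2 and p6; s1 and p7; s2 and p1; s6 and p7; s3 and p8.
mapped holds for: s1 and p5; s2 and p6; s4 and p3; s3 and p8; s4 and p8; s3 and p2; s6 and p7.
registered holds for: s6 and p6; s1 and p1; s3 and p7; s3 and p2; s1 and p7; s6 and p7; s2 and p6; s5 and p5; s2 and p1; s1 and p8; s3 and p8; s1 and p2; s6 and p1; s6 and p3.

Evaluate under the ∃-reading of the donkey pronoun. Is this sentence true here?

False

"it" takes "a plot" as antecedent — a donkey pronoun bound across the clause boundary.
Weak reading: every surveyor s with some measured-plot has at least one measured-plot p such that mapped(s,p) ∧ registered(s,p).
Per surveyor: s1:✗  s2:✓  s3:✓  s4:✗  s6:✓
s1 has no witness among its measured-plots.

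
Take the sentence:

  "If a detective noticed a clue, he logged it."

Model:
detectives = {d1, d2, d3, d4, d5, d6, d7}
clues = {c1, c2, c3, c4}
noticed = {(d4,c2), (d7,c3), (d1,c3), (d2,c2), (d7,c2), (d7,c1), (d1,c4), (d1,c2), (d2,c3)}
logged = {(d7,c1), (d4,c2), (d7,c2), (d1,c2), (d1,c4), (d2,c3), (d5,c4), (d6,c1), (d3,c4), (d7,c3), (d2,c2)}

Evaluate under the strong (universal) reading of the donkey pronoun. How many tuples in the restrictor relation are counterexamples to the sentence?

"it" takes "a clue" as antecedent — a donkey pronoun bound across the clause boundary.
Strong reading: for every (d,c) with noticed(d,c), logged(d,c).
Restrictor pairs: (d1,c2) ✓  (d1,c3) ✗  (d1,c4) ✓  (d2,c2) ✓  (d2,c3) ✓  (d4,c2) ✓  (d7,c1) ✓  (d7,c2) ✓  (d7,c3) ✓
Counterexamples (restrictor pairs failing the scope): 1.

1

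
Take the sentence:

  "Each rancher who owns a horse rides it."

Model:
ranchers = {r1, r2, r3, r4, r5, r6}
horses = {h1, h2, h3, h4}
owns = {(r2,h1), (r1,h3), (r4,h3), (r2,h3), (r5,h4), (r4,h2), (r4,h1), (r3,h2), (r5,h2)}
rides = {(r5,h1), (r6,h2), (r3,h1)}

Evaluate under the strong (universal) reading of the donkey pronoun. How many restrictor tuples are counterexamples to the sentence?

9

"it" takes "a horse" as antecedent — a donkey pronoun bound across the clause boundary.
Strong reading: for every (r,h) with owns(r,h), rides(r,h).
Restrictor pairs: (r1,h3) ✗  (r2,h1) ✗  (r2,h3) ✗  (r3,h2) ✗  (r4,h1) ✗  (r4,h2) ✗  (r4,h3) ✗  (r5,h2) ✗  (r5,h4) ✗
Counterexamples (restrictor pairs failing the scope): 9.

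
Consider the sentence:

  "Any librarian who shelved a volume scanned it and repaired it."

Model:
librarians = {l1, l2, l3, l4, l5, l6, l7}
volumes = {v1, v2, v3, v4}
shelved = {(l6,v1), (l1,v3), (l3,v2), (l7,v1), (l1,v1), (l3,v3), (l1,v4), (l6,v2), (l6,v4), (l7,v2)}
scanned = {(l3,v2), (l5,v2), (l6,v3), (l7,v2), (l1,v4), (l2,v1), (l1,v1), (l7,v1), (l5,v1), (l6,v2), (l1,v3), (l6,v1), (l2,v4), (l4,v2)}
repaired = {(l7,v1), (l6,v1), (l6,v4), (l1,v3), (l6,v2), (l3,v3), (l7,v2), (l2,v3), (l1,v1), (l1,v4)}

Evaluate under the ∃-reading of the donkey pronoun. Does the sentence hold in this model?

"it" takes "a volume" as antecedent — a donkey pronoun bound across the clause boundary.
Weak reading: every librarian l with some shelved-volume has at least one shelved-volume v such that scanned(l,v) ∧ repaired(l,v).
Per librarian: l1:✓  l3:✗  l6:✓  l7:✓
l3 has no witness among its shelved-volumes.

False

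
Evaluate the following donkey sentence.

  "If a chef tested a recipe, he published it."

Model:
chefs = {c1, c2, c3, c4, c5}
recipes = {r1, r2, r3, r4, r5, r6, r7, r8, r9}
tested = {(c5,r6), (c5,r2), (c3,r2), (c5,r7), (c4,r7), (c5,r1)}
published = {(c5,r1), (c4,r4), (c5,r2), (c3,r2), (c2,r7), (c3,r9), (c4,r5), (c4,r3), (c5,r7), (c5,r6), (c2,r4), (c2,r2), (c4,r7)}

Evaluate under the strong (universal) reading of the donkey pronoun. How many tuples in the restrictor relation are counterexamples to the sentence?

0

"it" takes "a recipe" as antecedent — a donkey pronoun bound across the clause boundary.
Strong reading: for every (c,r) with tested(c,r), published(c,r).
Restrictor pairs: (c3,r2) ✓  (c4,r7) ✓  (c5,r1) ✓  (c5,r2) ✓  (c5,r6) ✓  (c5,r7) ✓
Counterexamples (restrictor pairs failing the scope): 0.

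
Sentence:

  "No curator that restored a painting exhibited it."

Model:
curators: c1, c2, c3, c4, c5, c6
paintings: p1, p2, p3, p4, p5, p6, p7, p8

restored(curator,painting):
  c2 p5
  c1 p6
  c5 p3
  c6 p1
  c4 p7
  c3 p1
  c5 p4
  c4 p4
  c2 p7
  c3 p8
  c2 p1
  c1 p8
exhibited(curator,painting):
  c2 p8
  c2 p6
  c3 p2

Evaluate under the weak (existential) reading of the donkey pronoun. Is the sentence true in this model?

"it" takes "a painting" as antecedent — a donkey pronoun bound across the clause boundary.
Truth condition: for no (c,p) with restored(c,p) does exhibited(c,p) hold.
Restrictor pairs — does the scope hold? (c1,p6):fails  (c1,p8):fails  (c2,p1):fails  (c2,p5):fails  (c2,p7):fails  (c3,p1):fails  (c3,p8):fails  (c4,p4):fails  (c4,p7):fails  (c5,p3):fails  (c5,p4):fails  (c6,p1):fails
Scope holds for no restrictor pair, so the sentence is true.

True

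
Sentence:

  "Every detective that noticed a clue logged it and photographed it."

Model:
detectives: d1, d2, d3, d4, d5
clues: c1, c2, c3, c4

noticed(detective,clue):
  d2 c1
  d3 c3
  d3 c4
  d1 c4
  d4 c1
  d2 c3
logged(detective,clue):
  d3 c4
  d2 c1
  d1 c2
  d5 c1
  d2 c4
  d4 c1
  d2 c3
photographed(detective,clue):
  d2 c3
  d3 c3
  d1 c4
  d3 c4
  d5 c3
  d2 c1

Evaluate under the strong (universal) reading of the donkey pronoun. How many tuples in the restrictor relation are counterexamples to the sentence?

"it" takes "a clue" as antecedent — a donkey pronoun bound across the clause boundary.
Strong reading: for every (d,c) with noticed(d,c), logged(d,c) ∧ photographed(d,c).
Restrictor pairs: (d1,c4) ✗  (d2,c1) ✓  (d2,c3) ✓  (d3,c3) ✗  (d3,c4) ✓  (d4,c1) ✗
Counterexamples (restrictor pairs failing the scope): 3.

3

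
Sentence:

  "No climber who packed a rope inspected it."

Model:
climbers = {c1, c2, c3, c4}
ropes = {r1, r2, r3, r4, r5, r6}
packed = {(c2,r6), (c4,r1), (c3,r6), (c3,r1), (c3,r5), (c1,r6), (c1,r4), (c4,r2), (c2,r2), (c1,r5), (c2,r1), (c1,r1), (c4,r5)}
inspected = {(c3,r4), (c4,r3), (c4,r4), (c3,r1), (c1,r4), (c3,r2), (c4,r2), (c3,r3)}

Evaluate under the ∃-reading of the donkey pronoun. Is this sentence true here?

False

"it" takes "a rope" as antecedent — a donkey pronoun bound across the clause boundary.
Truth condition: for no (c,r) with packed(c,r) does inspected(c,r) hold.
Restrictor pairs — does the scope hold? (c1,r1):fails  (c1,r4):holds  (c1,r5):fails  (c1,r6):fails  (c2,r1):fails  (c2,r2):fails  (c2,r6):fails  (c3,r1):holds  (c3,r5):fails  (c3,r6):fails  (c4,r1):fails  (c4,r2):holds  (c4,r5):fails
Scope holds for 3 pair(s), so the sentence is false.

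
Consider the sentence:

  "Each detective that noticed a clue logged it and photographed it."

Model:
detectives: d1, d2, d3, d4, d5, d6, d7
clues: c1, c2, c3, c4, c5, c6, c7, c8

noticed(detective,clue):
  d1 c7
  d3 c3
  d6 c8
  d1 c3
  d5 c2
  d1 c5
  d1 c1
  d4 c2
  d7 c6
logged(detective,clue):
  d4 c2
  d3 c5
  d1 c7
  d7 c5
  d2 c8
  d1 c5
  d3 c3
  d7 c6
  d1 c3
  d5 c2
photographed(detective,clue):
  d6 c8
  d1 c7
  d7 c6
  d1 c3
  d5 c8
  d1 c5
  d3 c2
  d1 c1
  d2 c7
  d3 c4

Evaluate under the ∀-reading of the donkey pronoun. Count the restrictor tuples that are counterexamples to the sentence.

"it" takes "a clue" as antecedent — a donkey pronoun bound across the clause boundary.
Strong reading: for every (d,c) with noticed(d,c), logged(d,c) ∧ photographed(d,c).
Restrictor pairs: (d1,c1) ✗  (d1,c3) ✓  (d1,c5) ✓  (d1,c7) ✓  (d3,c3) ✗  (d4,c2) ✗  (d5,c2) ✗  (d6,c8) ✗  (d7,c6) ✓
Counterexamples (restrictor pairs failing the scope): 5.

5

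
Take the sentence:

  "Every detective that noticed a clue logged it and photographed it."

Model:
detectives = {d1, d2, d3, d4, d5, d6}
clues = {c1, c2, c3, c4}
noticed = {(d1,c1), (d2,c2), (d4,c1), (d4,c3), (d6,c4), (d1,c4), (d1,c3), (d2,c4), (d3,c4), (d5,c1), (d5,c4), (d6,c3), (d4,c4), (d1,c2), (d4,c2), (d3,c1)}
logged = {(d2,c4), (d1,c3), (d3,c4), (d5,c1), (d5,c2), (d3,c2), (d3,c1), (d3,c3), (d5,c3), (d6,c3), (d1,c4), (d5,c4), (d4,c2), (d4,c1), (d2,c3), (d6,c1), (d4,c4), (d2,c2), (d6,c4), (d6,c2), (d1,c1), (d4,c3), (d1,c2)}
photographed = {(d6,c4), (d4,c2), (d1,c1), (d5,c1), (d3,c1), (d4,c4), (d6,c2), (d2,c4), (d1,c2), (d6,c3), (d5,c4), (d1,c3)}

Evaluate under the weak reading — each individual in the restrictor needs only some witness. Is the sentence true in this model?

"it" takes "a clue" as antecedent — a donkey pronoun bound across the clause boundary.
Weak reading: every detective d with some noticed-clue has at least one noticed-clue c such that logged(d,c) ∧ photographed(d,c).
Per detective: d1:✓  d2:✓  d3:✓  d4:✓  d5:✓  d6:✓
Every detective in the restrictor has a witness.

True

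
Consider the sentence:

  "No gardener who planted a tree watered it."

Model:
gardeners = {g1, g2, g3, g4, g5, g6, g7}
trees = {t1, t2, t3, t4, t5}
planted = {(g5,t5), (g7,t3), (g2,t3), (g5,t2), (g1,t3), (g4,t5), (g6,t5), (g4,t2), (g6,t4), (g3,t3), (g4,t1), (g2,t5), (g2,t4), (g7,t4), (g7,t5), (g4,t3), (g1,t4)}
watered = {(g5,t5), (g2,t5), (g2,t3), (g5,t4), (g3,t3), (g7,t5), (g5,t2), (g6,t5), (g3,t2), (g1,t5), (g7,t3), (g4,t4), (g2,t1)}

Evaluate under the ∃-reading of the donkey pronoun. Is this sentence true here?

False

"it" takes "a tree" as antecedent — a donkey pronoun bound across the clause boundary.
Truth condition: for no (g,t) with planted(g,t) does watered(g,t) hold.
Restrictor pairs — does the scope hold? (g1,t3):fails  (g1,t4):fails  (g2,t3):holds  (g2,t4):fails  (g2,t5):holds  (g3,t3):holds  (g4,t1):fails  (g4,t2):fails  (g4,t3):fails  (g4,t5):fails  (g5,t2):holds  (g5,t5):holds  (g6,t4):fails  (g6,t5):holds  (g7,t3):holds  (g7,t4):fails  (g7,t5):holds
Scope holds for 8 pair(s), so the sentence is false.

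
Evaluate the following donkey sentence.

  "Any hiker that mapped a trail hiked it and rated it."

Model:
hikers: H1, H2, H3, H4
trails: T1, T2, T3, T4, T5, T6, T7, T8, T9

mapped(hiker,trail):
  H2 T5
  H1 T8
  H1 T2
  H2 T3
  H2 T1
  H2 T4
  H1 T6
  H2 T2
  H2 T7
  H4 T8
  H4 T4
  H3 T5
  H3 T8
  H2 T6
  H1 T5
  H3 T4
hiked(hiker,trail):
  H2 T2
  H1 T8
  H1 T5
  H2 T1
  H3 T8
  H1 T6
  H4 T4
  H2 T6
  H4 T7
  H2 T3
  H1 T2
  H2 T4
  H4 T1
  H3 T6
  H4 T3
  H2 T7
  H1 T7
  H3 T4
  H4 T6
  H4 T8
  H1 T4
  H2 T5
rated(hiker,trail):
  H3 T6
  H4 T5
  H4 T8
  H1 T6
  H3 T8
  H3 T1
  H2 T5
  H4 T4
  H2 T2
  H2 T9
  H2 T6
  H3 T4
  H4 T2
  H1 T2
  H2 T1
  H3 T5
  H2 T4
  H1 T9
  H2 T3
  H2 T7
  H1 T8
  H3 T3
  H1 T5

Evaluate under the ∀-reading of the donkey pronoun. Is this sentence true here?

"it" takes "a trail" as antecedent — a donkey pronoun bound across the clause boundary.
Strong reading: for every (h,t) with mapped(h,t), hiked(h,t) ∧ rated(h,t).
Restrictor pairs: (H1,T2) ✓  (H1,T5) ✓  (H1,T6) ✓  (H1,T8) ✓  (H2,T1) ✓  (H2,T2) ✓  (H2,T3) ✓  (H2,T4) ✓  (H2,T5) ✓  (H2,T6) ✓  (H2,T7) ✓  (H3,T4) ✓  (H3,T5) ✗  (H3,T8) ✓  (H4,T4) ✓  (H4,T8) ✓
Counterexample: (H3,T5) is in mapped but fails the scope.

False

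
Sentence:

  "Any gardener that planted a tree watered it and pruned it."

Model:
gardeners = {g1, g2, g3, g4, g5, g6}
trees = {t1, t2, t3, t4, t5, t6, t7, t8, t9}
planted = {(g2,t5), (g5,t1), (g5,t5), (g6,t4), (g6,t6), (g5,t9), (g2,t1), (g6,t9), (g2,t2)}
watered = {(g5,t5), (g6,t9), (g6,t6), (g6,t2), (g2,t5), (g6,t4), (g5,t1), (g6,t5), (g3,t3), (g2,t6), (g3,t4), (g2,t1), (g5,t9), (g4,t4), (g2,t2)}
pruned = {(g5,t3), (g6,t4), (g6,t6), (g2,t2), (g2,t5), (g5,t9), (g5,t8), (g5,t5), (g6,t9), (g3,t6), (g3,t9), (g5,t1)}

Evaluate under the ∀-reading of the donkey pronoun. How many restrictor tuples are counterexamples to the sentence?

"it" takes "a tree" as antecedent — a donkey pronoun bound across the clause boundary.
Strong reading: for every (g,t) with planted(g,t), watered(g,t) ∧ pruned(g,t).
Restrictor pairs: (g2,t1) ✗  (g2,t2) ✓  (g2,t5) ✓  (g5,t1) ✓  (g5,t5) ✓  (g5,t9) ✓  (g6,t4) ✓  (g6,t6) ✓  (g6,t9) ✓
Counterexamples (restrictor pairs failing the scope): 1.

1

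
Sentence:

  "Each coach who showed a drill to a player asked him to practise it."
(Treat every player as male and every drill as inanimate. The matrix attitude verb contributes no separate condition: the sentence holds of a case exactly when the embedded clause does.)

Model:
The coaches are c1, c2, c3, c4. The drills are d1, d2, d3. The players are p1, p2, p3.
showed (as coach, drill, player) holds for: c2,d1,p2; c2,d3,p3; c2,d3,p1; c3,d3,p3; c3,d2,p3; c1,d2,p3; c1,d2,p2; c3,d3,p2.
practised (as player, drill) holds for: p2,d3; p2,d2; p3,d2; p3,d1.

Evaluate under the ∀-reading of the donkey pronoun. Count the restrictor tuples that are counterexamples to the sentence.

"him" takes "a player" as antecedent and "it" takes "a drill"; both are donkey pronouns co-varying with the restrictor.
Strong reading: for every (c,d,p) with showed(c,d,p), practised(p,d).
Restrictor triples: (c1,d2,p2)→practised(p2,d2) ✓  (c1,d2,p3)→practised(p3,d2) ✓  (c2,d1,p2)→practised(p2,d1) ✗  (c2,d3,p1)→practised(p1,d3) ✗  (c2,d3,p3)→practised(p3,d3) ✗  (c3,d2,p3)→practised(p3,d2) ✓  (c3,d3,p2)→practised(p2,d3) ✓  (c3,d3,p3)→practised(p3,d3) ✗
Counterexamples (restrictor triples failing the scope): 4.

4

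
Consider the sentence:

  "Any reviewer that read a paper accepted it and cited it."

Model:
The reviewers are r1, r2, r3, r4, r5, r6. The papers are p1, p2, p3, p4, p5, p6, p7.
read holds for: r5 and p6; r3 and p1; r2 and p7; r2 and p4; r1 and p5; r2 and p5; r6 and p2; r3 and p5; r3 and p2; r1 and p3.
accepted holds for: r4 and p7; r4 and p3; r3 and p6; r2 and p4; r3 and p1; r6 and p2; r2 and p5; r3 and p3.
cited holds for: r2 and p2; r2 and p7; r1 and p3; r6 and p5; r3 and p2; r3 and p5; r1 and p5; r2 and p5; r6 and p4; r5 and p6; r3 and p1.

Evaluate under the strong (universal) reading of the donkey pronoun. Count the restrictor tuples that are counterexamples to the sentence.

8

"it" takes "a paper" as antecedent — a donkey pronoun bound across the clause boundary.
Strong reading: for every (r,p) with read(r,p), accepted(r,p) ∧ cited(r,p).
Restrictor pairs: (r1,p3) ✗  (r1,p5) ✗  (r2,p4) ✗  (r2,p5) ✓  (r2,p7) ✗  (r3,p1) ✓  (r3,p2) ✗  (r3,p5) ✗  (r5,p6) ✗  (r6,p2) ✗
Counterexamples (restrictor pairs failing the scope): 8.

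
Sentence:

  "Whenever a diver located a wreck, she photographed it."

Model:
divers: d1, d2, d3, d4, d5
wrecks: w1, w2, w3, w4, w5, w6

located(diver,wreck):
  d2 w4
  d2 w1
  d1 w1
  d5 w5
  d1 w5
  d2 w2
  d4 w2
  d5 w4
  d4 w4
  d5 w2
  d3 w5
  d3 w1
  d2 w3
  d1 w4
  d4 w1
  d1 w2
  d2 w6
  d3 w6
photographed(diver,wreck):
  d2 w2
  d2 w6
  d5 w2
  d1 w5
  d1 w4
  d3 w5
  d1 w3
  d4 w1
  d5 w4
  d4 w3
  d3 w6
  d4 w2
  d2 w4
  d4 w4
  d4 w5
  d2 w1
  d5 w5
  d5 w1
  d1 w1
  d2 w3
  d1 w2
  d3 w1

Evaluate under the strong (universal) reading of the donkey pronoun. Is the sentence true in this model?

"it" takes "a wreck" as antecedent — a donkey pronoun bound across the clause boundary.
Strong reading: for every (d,w) with located(d,w), photographed(d,w).
Restrictor pairs: (d1,w1) ✓  (d1,w2) ✓  (d1,w4) ✓  (d1,w5) ✓  (d2,w1) ✓  (d2,w2) ✓  (d2,w3) ✓  (d2,w4) ✓  (d2,w6) ✓  (d3,w1) ✓  (d3,w5) ✓  (d3,w6) ✓  (d4,w1) ✓  (d4,w2) ✓  (d4,w4) ✓  (d5,w2) ✓  (d5,w4) ✓  (d5,w5) ✓
Every restrictor pair satisfies the scope.

True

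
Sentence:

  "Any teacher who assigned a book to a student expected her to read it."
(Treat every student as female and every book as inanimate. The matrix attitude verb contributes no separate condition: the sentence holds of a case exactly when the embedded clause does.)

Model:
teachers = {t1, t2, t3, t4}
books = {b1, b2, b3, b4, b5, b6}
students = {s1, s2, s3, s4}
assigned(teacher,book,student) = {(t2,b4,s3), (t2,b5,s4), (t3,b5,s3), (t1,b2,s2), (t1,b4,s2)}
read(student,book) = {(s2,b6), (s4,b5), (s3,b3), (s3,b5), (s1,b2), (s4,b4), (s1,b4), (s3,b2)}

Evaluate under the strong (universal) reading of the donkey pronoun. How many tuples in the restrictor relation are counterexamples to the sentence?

"her" takes "a student" as antecedent and "it" takes "a book"; both are donkey pronouns co-varying with the restrictor.
Strong reading: for every (t,b,s) with assigned(t,b,s), read(s,b).
Restrictor triples: (t1,b2,s2)→read(s2,b2) ✗  (t1,b4,s2)→read(s2,b4) ✗  (t2,b4,s3)→read(s3,b4) ✗  (t2,b5,s4)→read(s4,b5) ✓  (t3,b5,s3)→read(s3,b5) ✓
Counterexamples (restrictor triples failing the scope): 3.

3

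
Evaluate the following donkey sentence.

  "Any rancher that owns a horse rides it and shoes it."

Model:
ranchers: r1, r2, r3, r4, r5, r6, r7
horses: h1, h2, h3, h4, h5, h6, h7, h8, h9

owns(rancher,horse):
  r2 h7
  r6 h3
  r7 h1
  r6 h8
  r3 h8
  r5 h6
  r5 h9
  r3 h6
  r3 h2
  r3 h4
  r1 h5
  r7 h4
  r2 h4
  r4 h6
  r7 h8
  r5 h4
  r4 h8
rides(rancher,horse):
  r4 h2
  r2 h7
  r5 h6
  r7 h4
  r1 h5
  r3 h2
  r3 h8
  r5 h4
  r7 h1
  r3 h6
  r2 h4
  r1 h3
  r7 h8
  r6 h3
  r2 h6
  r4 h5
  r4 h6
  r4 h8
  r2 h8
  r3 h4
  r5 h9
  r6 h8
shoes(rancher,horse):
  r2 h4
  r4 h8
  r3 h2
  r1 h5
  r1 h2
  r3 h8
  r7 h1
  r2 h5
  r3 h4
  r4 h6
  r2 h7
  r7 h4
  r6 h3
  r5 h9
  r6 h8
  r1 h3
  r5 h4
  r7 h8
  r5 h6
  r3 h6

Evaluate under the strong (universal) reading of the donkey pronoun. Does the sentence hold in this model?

"it" takes "a horse" as antecedent — a donkey pronoun bound across the clause boundary.
Strong reading: for every (r,h) with owns(r,h), rides(r,h) ∧ shoes(r,h).
Restrictor pairs: (r1,h5) ✓  (r2,h4) ✓  (r2,h7) ✓  (r3,h2) ✓  (r3,h4) ✓  (r3,h6) ✓  (r3,h8) ✓  (r4,h6) ✓  (r4,h8) ✓  (r5,h4) ✓  (r5,h6) ✓  (r5,h9) ✓  (r6,h3) ✓  (r6,h8) ✓  (r7,h1) ✓  (r7,h4) ✓  (r7,h8) ✓
Every restrictor pair satisfies the scope.

True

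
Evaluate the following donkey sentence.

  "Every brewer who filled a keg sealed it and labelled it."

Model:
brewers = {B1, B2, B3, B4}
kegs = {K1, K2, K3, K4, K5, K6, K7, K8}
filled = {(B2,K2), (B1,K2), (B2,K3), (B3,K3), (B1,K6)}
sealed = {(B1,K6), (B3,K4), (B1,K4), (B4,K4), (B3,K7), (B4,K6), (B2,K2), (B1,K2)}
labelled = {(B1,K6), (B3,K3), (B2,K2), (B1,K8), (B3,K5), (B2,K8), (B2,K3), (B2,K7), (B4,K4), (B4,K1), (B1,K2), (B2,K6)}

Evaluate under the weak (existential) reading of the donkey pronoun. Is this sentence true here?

"it" takes "a keg" as antecedent — a donkey pronoun bound across the clause boundary.
Weak reading: every brewer b with some filled-keg has at least one filled-keg k such that sealed(b,k) ∧ labelled(b,k).
Per brewer: B1:✓  B2:✓  B3:✗
B3 has no witness among its filled-kegs.

False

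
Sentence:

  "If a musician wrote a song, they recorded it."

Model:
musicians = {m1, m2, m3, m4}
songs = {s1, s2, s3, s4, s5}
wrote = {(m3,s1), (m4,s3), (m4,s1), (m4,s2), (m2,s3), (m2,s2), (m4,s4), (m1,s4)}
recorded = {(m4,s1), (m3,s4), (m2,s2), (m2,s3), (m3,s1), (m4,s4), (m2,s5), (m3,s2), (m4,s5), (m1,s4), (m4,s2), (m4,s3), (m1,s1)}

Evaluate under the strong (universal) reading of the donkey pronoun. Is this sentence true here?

"it" takes "a song" as antecedent — a donkey pronoun bound across the clause boundary.
Strong reading: for every (m,s) with wrote(m,s), recorded(m,s).
Restrictor pairs: (m1,s4) ✓  (m2,s2) ✓  (m2,s3) ✓  (m3,s1) ✓  (m4,s1) ✓  (m4,s2) ✓  (m4,s3) ✓  (m4,s4) ✓
Every restrictor pair satisfies the scope.

True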